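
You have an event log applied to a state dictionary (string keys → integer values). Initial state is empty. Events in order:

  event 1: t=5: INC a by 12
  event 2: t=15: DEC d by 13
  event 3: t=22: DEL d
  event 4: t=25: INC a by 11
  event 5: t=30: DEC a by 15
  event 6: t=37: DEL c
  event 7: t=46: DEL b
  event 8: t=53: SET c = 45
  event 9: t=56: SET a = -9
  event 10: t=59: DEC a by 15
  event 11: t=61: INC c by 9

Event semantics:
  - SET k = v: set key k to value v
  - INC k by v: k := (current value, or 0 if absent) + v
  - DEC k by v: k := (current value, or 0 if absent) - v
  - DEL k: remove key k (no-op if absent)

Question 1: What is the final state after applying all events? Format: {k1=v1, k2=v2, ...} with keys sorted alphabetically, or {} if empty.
  after event 1 (t=5: INC a by 12): {a=12}
  after event 2 (t=15: DEC d by 13): {a=12, d=-13}
  after event 3 (t=22: DEL d): {a=12}
  after event 4 (t=25: INC a by 11): {a=23}
  after event 5 (t=30: DEC a by 15): {a=8}
  after event 6 (t=37: DEL c): {a=8}
  after event 7 (t=46: DEL b): {a=8}
  after event 8 (t=53: SET c = 45): {a=8, c=45}
  after event 9 (t=56: SET a = -9): {a=-9, c=45}
  after event 10 (t=59: DEC a by 15): {a=-24, c=45}
  after event 11 (t=61: INC c by 9): {a=-24, c=54}

Answer: {a=-24, c=54}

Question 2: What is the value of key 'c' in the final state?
Answer: 54

Derivation:
Track key 'c' through all 11 events:
  event 1 (t=5: INC a by 12): c unchanged
  event 2 (t=15: DEC d by 13): c unchanged
  event 3 (t=22: DEL d): c unchanged
  event 4 (t=25: INC a by 11): c unchanged
  event 5 (t=30: DEC a by 15): c unchanged
  event 6 (t=37: DEL c): c (absent) -> (absent)
  event 7 (t=46: DEL b): c unchanged
  event 8 (t=53: SET c = 45): c (absent) -> 45
  event 9 (t=56: SET a = -9): c unchanged
  event 10 (t=59: DEC a by 15): c unchanged
  event 11 (t=61: INC c by 9): c 45 -> 54
Final: c = 54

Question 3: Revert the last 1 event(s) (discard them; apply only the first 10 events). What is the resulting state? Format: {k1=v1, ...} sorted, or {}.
Answer: {a=-24, c=45}

Derivation:
Keep first 10 events (discard last 1):
  after event 1 (t=5: INC a by 12): {a=12}
  after event 2 (t=15: DEC d by 13): {a=12, d=-13}
  after event 3 (t=22: DEL d): {a=12}
  after event 4 (t=25: INC a by 11): {a=23}
  after event 5 (t=30: DEC a by 15): {a=8}
  after event 6 (t=37: DEL c): {a=8}
  after event 7 (t=46: DEL b): {a=8}
  after event 8 (t=53: SET c = 45): {a=8, c=45}
  after event 9 (t=56: SET a = -9): {a=-9, c=45}
  after event 10 (t=59: DEC a by 15): {a=-24, c=45}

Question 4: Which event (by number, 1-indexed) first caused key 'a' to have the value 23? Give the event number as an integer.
Answer: 4

Derivation:
Looking for first event where a becomes 23:
  event 1: a = 12
  event 2: a = 12
  event 3: a = 12
  event 4: a 12 -> 23  <-- first match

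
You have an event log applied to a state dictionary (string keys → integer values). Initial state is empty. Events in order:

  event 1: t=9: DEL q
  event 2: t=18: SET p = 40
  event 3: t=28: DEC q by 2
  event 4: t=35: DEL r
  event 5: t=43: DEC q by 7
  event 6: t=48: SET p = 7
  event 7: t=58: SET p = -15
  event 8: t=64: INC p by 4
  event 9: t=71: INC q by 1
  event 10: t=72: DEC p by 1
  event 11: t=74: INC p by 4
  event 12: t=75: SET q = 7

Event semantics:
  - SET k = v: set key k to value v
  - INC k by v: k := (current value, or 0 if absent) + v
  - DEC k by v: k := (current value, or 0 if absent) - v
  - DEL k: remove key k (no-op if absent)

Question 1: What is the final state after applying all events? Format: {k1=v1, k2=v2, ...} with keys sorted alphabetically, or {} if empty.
Answer: {p=-8, q=7}

Derivation:
  after event 1 (t=9: DEL q): {}
  after event 2 (t=18: SET p = 40): {p=40}
  after event 3 (t=28: DEC q by 2): {p=40, q=-2}
  after event 4 (t=35: DEL r): {p=40, q=-2}
  after event 5 (t=43: DEC q by 7): {p=40, q=-9}
  after event 6 (t=48: SET p = 7): {p=7, q=-9}
  after event 7 (t=58: SET p = -15): {p=-15, q=-9}
  after event 8 (t=64: INC p by 4): {p=-11, q=-9}
  after event 9 (t=71: INC q by 1): {p=-11, q=-8}
  after event 10 (t=72: DEC p by 1): {p=-12, q=-8}
  after event 11 (t=74: INC p by 4): {p=-8, q=-8}
  after event 12 (t=75: SET q = 7): {p=-8, q=7}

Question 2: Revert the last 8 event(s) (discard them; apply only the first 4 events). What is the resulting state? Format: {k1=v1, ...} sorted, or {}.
Keep first 4 events (discard last 8):
  after event 1 (t=9: DEL q): {}
  after event 2 (t=18: SET p = 40): {p=40}
  after event 3 (t=28: DEC q by 2): {p=40, q=-2}
  after event 4 (t=35: DEL r): {p=40, q=-2}

Answer: {p=40, q=-2}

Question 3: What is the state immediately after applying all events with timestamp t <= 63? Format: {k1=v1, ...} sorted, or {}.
Apply events with t <= 63 (7 events):
  after event 1 (t=9: DEL q): {}
  after event 2 (t=18: SET p = 40): {p=40}
  after event 3 (t=28: DEC q by 2): {p=40, q=-2}
  after event 4 (t=35: DEL r): {p=40, q=-2}
  after event 5 (t=43: DEC q by 7): {p=40, q=-9}
  after event 6 (t=48: SET p = 7): {p=7, q=-9}
  after event 7 (t=58: SET p = -15): {p=-15, q=-9}

Answer: {p=-15, q=-9}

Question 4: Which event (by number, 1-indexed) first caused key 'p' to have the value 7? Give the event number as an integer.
Looking for first event where p becomes 7:
  event 2: p = 40
  event 3: p = 40
  event 4: p = 40
  event 5: p = 40
  event 6: p 40 -> 7  <-- first match

Answer: 6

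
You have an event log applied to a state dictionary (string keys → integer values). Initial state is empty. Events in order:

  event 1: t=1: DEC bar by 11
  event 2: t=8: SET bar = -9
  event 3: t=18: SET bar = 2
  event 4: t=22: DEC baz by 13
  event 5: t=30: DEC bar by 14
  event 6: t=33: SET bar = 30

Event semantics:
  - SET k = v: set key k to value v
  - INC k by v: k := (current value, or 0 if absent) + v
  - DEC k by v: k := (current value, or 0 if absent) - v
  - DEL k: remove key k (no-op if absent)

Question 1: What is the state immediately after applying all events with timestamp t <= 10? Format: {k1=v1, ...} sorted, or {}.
Apply events with t <= 10 (2 events):
  after event 1 (t=1: DEC bar by 11): {bar=-11}
  after event 2 (t=8: SET bar = -9): {bar=-9}

Answer: {bar=-9}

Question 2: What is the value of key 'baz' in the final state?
Answer: -13

Derivation:
Track key 'baz' through all 6 events:
  event 1 (t=1: DEC bar by 11): baz unchanged
  event 2 (t=8: SET bar = -9): baz unchanged
  event 3 (t=18: SET bar = 2): baz unchanged
  event 4 (t=22: DEC baz by 13): baz (absent) -> -13
  event 5 (t=30: DEC bar by 14): baz unchanged
  event 6 (t=33: SET bar = 30): baz unchanged
Final: baz = -13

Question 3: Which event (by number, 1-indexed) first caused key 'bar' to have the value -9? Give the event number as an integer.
Answer: 2

Derivation:
Looking for first event where bar becomes -9:
  event 1: bar = -11
  event 2: bar -11 -> -9  <-- first match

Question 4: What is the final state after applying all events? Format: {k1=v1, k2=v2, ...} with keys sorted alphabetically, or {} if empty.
Answer: {bar=30, baz=-13}

Derivation:
  after event 1 (t=1: DEC bar by 11): {bar=-11}
  after event 2 (t=8: SET bar = -9): {bar=-9}
  after event 3 (t=18: SET bar = 2): {bar=2}
  after event 4 (t=22: DEC baz by 13): {bar=2, baz=-13}
  after event 5 (t=30: DEC bar by 14): {bar=-12, baz=-13}
  after event 6 (t=33: SET bar = 30): {bar=30, baz=-13}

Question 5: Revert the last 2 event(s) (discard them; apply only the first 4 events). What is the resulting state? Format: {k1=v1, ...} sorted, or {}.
Keep first 4 events (discard last 2):
  after event 1 (t=1: DEC bar by 11): {bar=-11}
  after event 2 (t=8: SET bar = -9): {bar=-9}
  after event 3 (t=18: SET bar = 2): {bar=2}
  after event 4 (t=22: DEC baz by 13): {bar=2, baz=-13}

Answer: {bar=2, baz=-13}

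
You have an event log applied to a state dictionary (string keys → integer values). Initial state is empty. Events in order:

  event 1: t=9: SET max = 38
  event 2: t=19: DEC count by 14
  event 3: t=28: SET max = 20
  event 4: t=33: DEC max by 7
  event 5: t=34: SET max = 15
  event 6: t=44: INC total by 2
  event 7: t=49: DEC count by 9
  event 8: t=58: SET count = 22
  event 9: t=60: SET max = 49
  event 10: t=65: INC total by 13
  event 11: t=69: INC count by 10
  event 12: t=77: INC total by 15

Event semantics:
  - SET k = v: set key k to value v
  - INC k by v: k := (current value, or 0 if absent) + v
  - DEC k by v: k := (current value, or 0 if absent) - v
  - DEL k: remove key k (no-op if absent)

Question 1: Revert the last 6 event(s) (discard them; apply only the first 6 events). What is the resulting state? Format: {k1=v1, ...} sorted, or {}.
Answer: {count=-14, max=15, total=2}

Derivation:
Keep first 6 events (discard last 6):
  after event 1 (t=9: SET max = 38): {max=38}
  after event 2 (t=19: DEC count by 14): {count=-14, max=38}
  after event 3 (t=28: SET max = 20): {count=-14, max=20}
  after event 4 (t=33: DEC max by 7): {count=-14, max=13}
  after event 5 (t=34: SET max = 15): {count=-14, max=15}
  after event 6 (t=44: INC total by 2): {count=-14, max=15, total=2}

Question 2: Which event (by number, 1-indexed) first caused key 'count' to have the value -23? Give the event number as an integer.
Looking for first event where count becomes -23:
  event 2: count = -14
  event 3: count = -14
  event 4: count = -14
  event 5: count = -14
  event 6: count = -14
  event 7: count -14 -> -23  <-- first match

Answer: 7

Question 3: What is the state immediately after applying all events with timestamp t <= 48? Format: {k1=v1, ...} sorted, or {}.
Apply events with t <= 48 (6 events):
  after event 1 (t=9: SET max = 38): {max=38}
  after event 2 (t=19: DEC count by 14): {count=-14, max=38}
  after event 3 (t=28: SET max = 20): {count=-14, max=20}
  after event 4 (t=33: DEC max by 7): {count=-14, max=13}
  after event 5 (t=34: SET max = 15): {count=-14, max=15}
  after event 6 (t=44: INC total by 2): {count=-14, max=15, total=2}

Answer: {count=-14, max=15, total=2}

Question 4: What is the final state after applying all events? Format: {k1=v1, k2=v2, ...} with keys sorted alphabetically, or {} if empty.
Answer: {count=32, max=49, total=30}

Derivation:
  after event 1 (t=9: SET max = 38): {max=38}
  after event 2 (t=19: DEC count by 14): {count=-14, max=38}
  after event 3 (t=28: SET max = 20): {count=-14, max=20}
  after event 4 (t=33: DEC max by 7): {count=-14, max=13}
  after event 5 (t=34: SET max = 15): {count=-14, max=15}
  after event 6 (t=44: INC total by 2): {count=-14, max=15, total=2}
  after event 7 (t=49: DEC count by 9): {count=-23, max=15, total=2}
  after event 8 (t=58: SET count = 22): {count=22, max=15, total=2}
  after event 9 (t=60: SET max = 49): {count=22, max=49, total=2}
  after event 10 (t=65: INC total by 13): {count=22, max=49, total=15}
  after event 11 (t=69: INC count by 10): {count=32, max=49, total=15}
  after event 12 (t=77: INC total by 15): {count=32, max=49, total=30}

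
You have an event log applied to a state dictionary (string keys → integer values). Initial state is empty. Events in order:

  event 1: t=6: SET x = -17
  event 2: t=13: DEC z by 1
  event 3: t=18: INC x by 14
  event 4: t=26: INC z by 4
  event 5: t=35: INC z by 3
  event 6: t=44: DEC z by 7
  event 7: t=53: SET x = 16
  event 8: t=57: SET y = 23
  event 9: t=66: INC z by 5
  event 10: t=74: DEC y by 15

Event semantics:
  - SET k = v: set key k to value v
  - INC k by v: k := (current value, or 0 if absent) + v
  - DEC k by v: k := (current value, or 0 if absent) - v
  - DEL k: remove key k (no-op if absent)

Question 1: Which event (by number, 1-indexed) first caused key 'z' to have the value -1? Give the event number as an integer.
Answer: 2

Derivation:
Looking for first event where z becomes -1:
  event 2: z (absent) -> -1  <-- first match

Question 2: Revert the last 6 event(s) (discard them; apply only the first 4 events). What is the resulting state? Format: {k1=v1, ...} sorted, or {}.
Keep first 4 events (discard last 6):
  after event 1 (t=6: SET x = -17): {x=-17}
  after event 2 (t=13: DEC z by 1): {x=-17, z=-1}
  after event 3 (t=18: INC x by 14): {x=-3, z=-1}
  after event 4 (t=26: INC z by 4): {x=-3, z=3}

Answer: {x=-3, z=3}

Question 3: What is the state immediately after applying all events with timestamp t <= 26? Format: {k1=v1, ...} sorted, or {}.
Answer: {x=-3, z=3}

Derivation:
Apply events with t <= 26 (4 events):
  after event 1 (t=6: SET x = -17): {x=-17}
  after event 2 (t=13: DEC z by 1): {x=-17, z=-1}
  after event 3 (t=18: INC x by 14): {x=-3, z=-1}
  after event 4 (t=26: INC z by 4): {x=-3, z=3}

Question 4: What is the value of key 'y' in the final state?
Answer: 8

Derivation:
Track key 'y' through all 10 events:
  event 1 (t=6: SET x = -17): y unchanged
  event 2 (t=13: DEC z by 1): y unchanged
  event 3 (t=18: INC x by 14): y unchanged
  event 4 (t=26: INC z by 4): y unchanged
  event 5 (t=35: INC z by 3): y unchanged
  event 6 (t=44: DEC z by 7): y unchanged
  event 7 (t=53: SET x = 16): y unchanged
  event 8 (t=57: SET y = 23): y (absent) -> 23
  event 9 (t=66: INC z by 5): y unchanged
  event 10 (t=74: DEC y by 15): y 23 -> 8
Final: y = 8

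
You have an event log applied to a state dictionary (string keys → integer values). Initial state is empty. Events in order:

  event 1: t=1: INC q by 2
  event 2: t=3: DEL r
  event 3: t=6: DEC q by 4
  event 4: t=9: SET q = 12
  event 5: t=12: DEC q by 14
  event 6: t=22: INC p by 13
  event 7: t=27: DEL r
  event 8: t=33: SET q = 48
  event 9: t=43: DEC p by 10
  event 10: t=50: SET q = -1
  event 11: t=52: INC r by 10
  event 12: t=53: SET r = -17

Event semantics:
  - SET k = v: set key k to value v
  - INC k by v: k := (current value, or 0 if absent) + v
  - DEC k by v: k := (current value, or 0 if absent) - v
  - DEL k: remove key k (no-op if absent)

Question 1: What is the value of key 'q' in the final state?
Answer: -1

Derivation:
Track key 'q' through all 12 events:
  event 1 (t=1: INC q by 2): q (absent) -> 2
  event 2 (t=3: DEL r): q unchanged
  event 3 (t=6: DEC q by 4): q 2 -> -2
  event 4 (t=9: SET q = 12): q -2 -> 12
  event 5 (t=12: DEC q by 14): q 12 -> -2
  event 6 (t=22: INC p by 13): q unchanged
  event 7 (t=27: DEL r): q unchanged
  event 8 (t=33: SET q = 48): q -2 -> 48
  event 9 (t=43: DEC p by 10): q unchanged
  event 10 (t=50: SET q = -1): q 48 -> -1
  event 11 (t=52: INC r by 10): q unchanged
  event 12 (t=53: SET r = -17): q unchanged
Final: q = -1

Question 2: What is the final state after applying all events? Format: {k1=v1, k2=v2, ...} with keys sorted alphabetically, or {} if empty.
Answer: {p=3, q=-1, r=-17}

Derivation:
  after event 1 (t=1: INC q by 2): {q=2}
  after event 2 (t=3: DEL r): {q=2}
  after event 3 (t=6: DEC q by 4): {q=-2}
  after event 4 (t=9: SET q = 12): {q=12}
  after event 5 (t=12: DEC q by 14): {q=-2}
  after event 6 (t=22: INC p by 13): {p=13, q=-2}
  after event 7 (t=27: DEL r): {p=13, q=-2}
  after event 8 (t=33: SET q = 48): {p=13, q=48}
  after event 9 (t=43: DEC p by 10): {p=3, q=48}
  after event 10 (t=50: SET q = -1): {p=3, q=-1}
  after event 11 (t=52: INC r by 10): {p=3, q=-1, r=10}
  after event 12 (t=53: SET r = -17): {p=3, q=-1, r=-17}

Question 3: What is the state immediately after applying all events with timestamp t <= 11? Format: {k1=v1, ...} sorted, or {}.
Answer: {q=12}

Derivation:
Apply events with t <= 11 (4 events):
  after event 1 (t=1: INC q by 2): {q=2}
  after event 2 (t=3: DEL r): {q=2}
  after event 3 (t=6: DEC q by 4): {q=-2}
  after event 4 (t=9: SET q = 12): {q=12}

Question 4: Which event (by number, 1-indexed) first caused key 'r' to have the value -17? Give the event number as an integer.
Answer: 12

Derivation:
Looking for first event where r becomes -17:
  event 11: r = 10
  event 12: r 10 -> -17  <-- first match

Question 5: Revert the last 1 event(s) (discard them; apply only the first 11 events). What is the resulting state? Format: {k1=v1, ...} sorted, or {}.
Keep first 11 events (discard last 1):
  after event 1 (t=1: INC q by 2): {q=2}
  after event 2 (t=3: DEL r): {q=2}
  after event 3 (t=6: DEC q by 4): {q=-2}
  after event 4 (t=9: SET q = 12): {q=12}
  after event 5 (t=12: DEC q by 14): {q=-2}
  after event 6 (t=22: INC p by 13): {p=13, q=-2}
  after event 7 (t=27: DEL r): {p=13, q=-2}
  after event 8 (t=33: SET q = 48): {p=13, q=48}
  after event 9 (t=43: DEC p by 10): {p=3, q=48}
  after event 10 (t=50: SET q = -1): {p=3, q=-1}
  after event 11 (t=52: INC r by 10): {p=3, q=-1, r=10}

Answer: {p=3, q=-1, r=10}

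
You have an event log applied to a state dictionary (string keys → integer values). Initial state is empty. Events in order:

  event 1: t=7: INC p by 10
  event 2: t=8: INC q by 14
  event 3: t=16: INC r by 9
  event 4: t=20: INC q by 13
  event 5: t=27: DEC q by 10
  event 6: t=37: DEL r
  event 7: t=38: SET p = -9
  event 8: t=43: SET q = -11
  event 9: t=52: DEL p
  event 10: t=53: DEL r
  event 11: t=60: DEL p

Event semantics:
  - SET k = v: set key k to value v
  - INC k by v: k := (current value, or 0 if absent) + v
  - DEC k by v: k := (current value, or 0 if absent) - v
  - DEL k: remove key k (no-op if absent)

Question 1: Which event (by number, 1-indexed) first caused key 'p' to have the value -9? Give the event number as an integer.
Looking for first event where p becomes -9:
  event 1: p = 10
  event 2: p = 10
  event 3: p = 10
  event 4: p = 10
  event 5: p = 10
  event 6: p = 10
  event 7: p 10 -> -9  <-- first match

Answer: 7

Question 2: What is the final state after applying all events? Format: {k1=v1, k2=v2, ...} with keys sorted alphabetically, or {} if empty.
  after event 1 (t=7: INC p by 10): {p=10}
  after event 2 (t=8: INC q by 14): {p=10, q=14}
  after event 3 (t=16: INC r by 9): {p=10, q=14, r=9}
  after event 4 (t=20: INC q by 13): {p=10, q=27, r=9}
  after event 5 (t=27: DEC q by 10): {p=10, q=17, r=9}
  after event 6 (t=37: DEL r): {p=10, q=17}
  after event 7 (t=38: SET p = -9): {p=-9, q=17}
  after event 8 (t=43: SET q = -11): {p=-9, q=-11}
  after event 9 (t=52: DEL p): {q=-11}
  after event 10 (t=53: DEL r): {q=-11}
  after event 11 (t=60: DEL p): {q=-11}

Answer: {q=-11}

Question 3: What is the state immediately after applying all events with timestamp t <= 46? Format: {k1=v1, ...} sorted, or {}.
Apply events with t <= 46 (8 events):
  after event 1 (t=7: INC p by 10): {p=10}
  after event 2 (t=8: INC q by 14): {p=10, q=14}
  after event 3 (t=16: INC r by 9): {p=10, q=14, r=9}
  after event 4 (t=20: INC q by 13): {p=10, q=27, r=9}
  after event 5 (t=27: DEC q by 10): {p=10, q=17, r=9}
  after event 6 (t=37: DEL r): {p=10, q=17}
  after event 7 (t=38: SET p = -9): {p=-9, q=17}
  after event 8 (t=43: SET q = -11): {p=-9, q=-11}

Answer: {p=-9, q=-11}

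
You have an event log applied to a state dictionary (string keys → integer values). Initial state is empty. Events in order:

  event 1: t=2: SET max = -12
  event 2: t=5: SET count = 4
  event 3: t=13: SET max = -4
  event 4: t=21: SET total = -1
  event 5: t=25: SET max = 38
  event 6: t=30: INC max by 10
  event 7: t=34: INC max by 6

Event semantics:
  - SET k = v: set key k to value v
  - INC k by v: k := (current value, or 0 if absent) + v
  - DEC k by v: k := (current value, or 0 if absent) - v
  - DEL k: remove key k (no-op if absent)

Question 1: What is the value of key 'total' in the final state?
Answer: -1

Derivation:
Track key 'total' through all 7 events:
  event 1 (t=2: SET max = -12): total unchanged
  event 2 (t=5: SET count = 4): total unchanged
  event 3 (t=13: SET max = -4): total unchanged
  event 4 (t=21: SET total = -1): total (absent) -> -1
  event 5 (t=25: SET max = 38): total unchanged
  event 6 (t=30: INC max by 10): total unchanged
  event 7 (t=34: INC max by 6): total unchanged
Final: total = -1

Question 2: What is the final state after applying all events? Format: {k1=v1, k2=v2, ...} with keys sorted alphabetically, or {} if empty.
  after event 1 (t=2: SET max = -12): {max=-12}
  after event 2 (t=5: SET count = 4): {count=4, max=-12}
  after event 3 (t=13: SET max = -4): {count=4, max=-4}
  after event 4 (t=21: SET total = -1): {count=4, max=-4, total=-1}
  after event 5 (t=25: SET max = 38): {count=4, max=38, total=-1}
  after event 6 (t=30: INC max by 10): {count=4, max=48, total=-1}
  after event 7 (t=34: INC max by 6): {count=4, max=54, total=-1}

Answer: {count=4, max=54, total=-1}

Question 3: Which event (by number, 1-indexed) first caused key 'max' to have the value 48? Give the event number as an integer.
Answer: 6

Derivation:
Looking for first event where max becomes 48:
  event 1: max = -12
  event 2: max = -12
  event 3: max = -4
  event 4: max = -4
  event 5: max = 38
  event 6: max 38 -> 48  <-- first match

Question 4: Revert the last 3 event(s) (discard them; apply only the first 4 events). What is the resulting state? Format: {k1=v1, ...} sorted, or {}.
Answer: {count=4, max=-4, total=-1}

Derivation:
Keep first 4 events (discard last 3):
  after event 1 (t=2: SET max = -12): {max=-12}
  after event 2 (t=5: SET count = 4): {count=4, max=-12}
  after event 3 (t=13: SET max = -4): {count=4, max=-4}
  after event 4 (t=21: SET total = -1): {count=4, max=-4, total=-1}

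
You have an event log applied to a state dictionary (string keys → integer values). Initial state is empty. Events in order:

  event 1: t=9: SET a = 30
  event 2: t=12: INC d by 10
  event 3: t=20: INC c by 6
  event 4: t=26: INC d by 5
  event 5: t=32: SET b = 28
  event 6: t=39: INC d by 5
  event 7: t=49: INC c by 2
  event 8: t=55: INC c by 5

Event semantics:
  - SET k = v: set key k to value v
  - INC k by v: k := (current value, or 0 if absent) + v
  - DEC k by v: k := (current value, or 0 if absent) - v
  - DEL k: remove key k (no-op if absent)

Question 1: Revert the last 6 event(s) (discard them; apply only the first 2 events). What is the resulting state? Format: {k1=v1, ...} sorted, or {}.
Keep first 2 events (discard last 6):
  after event 1 (t=9: SET a = 30): {a=30}
  after event 2 (t=12: INC d by 10): {a=30, d=10}

Answer: {a=30, d=10}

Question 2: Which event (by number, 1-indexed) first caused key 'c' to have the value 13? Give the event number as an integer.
Answer: 8

Derivation:
Looking for first event where c becomes 13:
  event 3: c = 6
  event 4: c = 6
  event 5: c = 6
  event 6: c = 6
  event 7: c = 8
  event 8: c 8 -> 13  <-- first match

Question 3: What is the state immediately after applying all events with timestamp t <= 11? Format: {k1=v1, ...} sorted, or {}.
Apply events with t <= 11 (1 events):
  after event 1 (t=9: SET a = 30): {a=30}

Answer: {a=30}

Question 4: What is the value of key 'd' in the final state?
Answer: 20

Derivation:
Track key 'd' through all 8 events:
  event 1 (t=9: SET a = 30): d unchanged
  event 2 (t=12: INC d by 10): d (absent) -> 10
  event 3 (t=20: INC c by 6): d unchanged
  event 4 (t=26: INC d by 5): d 10 -> 15
  event 5 (t=32: SET b = 28): d unchanged
  event 6 (t=39: INC d by 5): d 15 -> 20
  event 7 (t=49: INC c by 2): d unchanged
  event 8 (t=55: INC c by 5): d unchanged
Final: d = 20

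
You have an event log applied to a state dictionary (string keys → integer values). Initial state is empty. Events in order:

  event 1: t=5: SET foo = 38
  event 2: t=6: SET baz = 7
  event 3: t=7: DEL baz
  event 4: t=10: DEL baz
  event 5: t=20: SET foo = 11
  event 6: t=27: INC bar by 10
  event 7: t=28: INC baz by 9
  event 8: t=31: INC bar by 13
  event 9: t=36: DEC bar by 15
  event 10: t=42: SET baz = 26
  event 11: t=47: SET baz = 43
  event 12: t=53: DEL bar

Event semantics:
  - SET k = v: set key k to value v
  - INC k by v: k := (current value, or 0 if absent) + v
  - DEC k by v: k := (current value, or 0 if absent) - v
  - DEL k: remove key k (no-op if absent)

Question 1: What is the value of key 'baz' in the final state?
Answer: 43

Derivation:
Track key 'baz' through all 12 events:
  event 1 (t=5: SET foo = 38): baz unchanged
  event 2 (t=6: SET baz = 7): baz (absent) -> 7
  event 3 (t=7: DEL baz): baz 7 -> (absent)
  event 4 (t=10: DEL baz): baz (absent) -> (absent)
  event 5 (t=20: SET foo = 11): baz unchanged
  event 6 (t=27: INC bar by 10): baz unchanged
  event 7 (t=28: INC baz by 9): baz (absent) -> 9
  event 8 (t=31: INC bar by 13): baz unchanged
  event 9 (t=36: DEC bar by 15): baz unchanged
  event 10 (t=42: SET baz = 26): baz 9 -> 26
  event 11 (t=47: SET baz = 43): baz 26 -> 43
  event 12 (t=53: DEL bar): baz unchanged
Final: baz = 43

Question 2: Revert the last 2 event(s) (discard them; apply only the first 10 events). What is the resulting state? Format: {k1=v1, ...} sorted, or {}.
Keep first 10 events (discard last 2):
  after event 1 (t=5: SET foo = 38): {foo=38}
  after event 2 (t=6: SET baz = 7): {baz=7, foo=38}
  after event 3 (t=7: DEL baz): {foo=38}
  after event 4 (t=10: DEL baz): {foo=38}
  after event 5 (t=20: SET foo = 11): {foo=11}
  after event 6 (t=27: INC bar by 10): {bar=10, foo=11}
  after event 7 (t=28: INC baz by 9): {bar=10, baz=9, foo=11}
  after event 8 (t=31: INC bar by 13): {bar=23, baz=9, foo=11}
  after event 9 (t=36: DEC bar by 15): {bar=8, baz=9, foo=11}
  after event 10 (t=42: SET baz = 26): {bar=8, baz=26, foo=11}

Answer: {bar=8, baz=26, foo=11}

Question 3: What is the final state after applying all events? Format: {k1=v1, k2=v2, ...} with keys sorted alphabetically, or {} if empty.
  after event 1 (t=5: SET foo = 38): {foo=38}
  after event 2 (t=6: SET baz = 7): {baz=7, foo=38}
  after event 3 (t=7: DEL baz): {foo=38}
  after event 4 (t=10: DEL baz): {foo=38}
  after event 5 (t=20: SET foo = 11): {foo=11}
  after event 6 (t=27: INC bar by 10): {bar=10, foo=11}
  after event 7 (t=28: INC baz by 9): {bar=10, baz=9, foo=11}
  after event 8 (t=31: INC bar by 13): {bar=23, baz=9, foo=11}
  after event 9 (t=36: DEC bar by 15): {bar=8, baz=9, foo=11}
  after event 10 (t=42: SET baz = 26): {bar=8, baz=26, foo=11}
  after event 11 (t=47: SET baz = 43): {bar=8, baz=43, foo=11}
  after event 12 (t=53: DEL bar): {baz=43, foo=11}

Answer: {baz=43, foo=11}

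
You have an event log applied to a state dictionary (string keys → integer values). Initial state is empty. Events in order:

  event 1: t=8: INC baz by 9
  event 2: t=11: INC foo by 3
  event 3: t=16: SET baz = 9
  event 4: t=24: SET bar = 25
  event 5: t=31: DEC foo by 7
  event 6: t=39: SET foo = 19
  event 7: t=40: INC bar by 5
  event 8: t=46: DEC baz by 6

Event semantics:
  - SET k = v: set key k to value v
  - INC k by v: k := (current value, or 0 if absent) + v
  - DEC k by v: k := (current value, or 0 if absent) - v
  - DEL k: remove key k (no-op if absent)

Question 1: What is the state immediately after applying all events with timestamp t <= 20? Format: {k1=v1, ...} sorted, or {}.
Apply events with t <= 20 (3 events):
  after event 1 (t=8: INC baz by 9): {baz=9}
  after event 2 (t=11: INC foo by 3): {baz=9, foo=3}
  after event 3 (t=16: SET baz = 9): {baz=9, foo=3}

Answer: {baz=9, foo=3}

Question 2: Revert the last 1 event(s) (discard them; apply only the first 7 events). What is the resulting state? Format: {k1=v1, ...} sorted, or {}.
Answer: {bar=30, baz=9, foo=19}

Derivation:
Keep first 7 events (discard last 1):
  after event 1 (t=8: INC baz by 9): {baz=9}
  after event 2 (t=11: INC foo by 3): {baz=9, foo=3}
  after event 3 (t=16: SET baz = 9): {baz=9, foo=3}
  after event 4 (t=24: SET bar = 25): {bar=25, baz=9, foo=3}
  after event 5 (t=31: DEC foo by 7): {bar=25, baz=9, foo=-4}
  after event 6 (t=39: SET foo = 19): {bar=25, baz=9, foo=19}
  after event 7 (t=40: INC bar by 5): {bar=30, baz=9, foo=19}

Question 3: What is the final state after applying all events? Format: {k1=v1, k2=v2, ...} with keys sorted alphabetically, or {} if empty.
Answer: {bar=30, baz=3, foo=19}

Derivation:
  after event 1 (t=8: INC baz by 9): {baz=9}
  after event 2 (t=11: INC foo by 3): {baz=9, foo=3}
  after event 3 (t=16: SET baz = 9): {baz=9, foo=3}
  after event 4 (t=24: SET bar = 25): {bar=25, baz=9, foo=3}
  after event 5 (t=31: DEC foo by 7): {bar=25, baz=9, foo=-4}
  after event 6 (t=39: SET foo = 19): {bar=25, baz=9, foo=19}
  after event 7 (t=40: INC bar by 5): {bar=30, baz=9, foo=19}
  after event 8 (t=46: DEC baz by 6): {bar=30, baz=3, foo=19}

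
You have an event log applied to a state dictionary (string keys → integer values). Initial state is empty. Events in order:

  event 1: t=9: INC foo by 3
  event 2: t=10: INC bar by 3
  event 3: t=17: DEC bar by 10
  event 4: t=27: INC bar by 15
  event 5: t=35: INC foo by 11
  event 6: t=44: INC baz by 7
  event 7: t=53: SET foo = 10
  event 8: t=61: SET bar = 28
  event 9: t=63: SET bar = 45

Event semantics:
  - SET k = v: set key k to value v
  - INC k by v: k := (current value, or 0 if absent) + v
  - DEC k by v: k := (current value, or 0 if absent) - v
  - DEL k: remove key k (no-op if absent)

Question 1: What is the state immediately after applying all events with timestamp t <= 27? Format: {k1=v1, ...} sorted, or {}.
Apply events with t <= 27 (4 events):
  after event 1 (t=9: INC foo by 3): {foo=3}
  after event 2 (t=10: INC bar by 3): {bar=3, foo=3}
  after event 3 (t=17: DEC bar by 10): {bar=-7, foo=3}
  after event 4 (t=27: INC bar by 15): {bar=8, foo=3}

Answer: {bar=8, foo=3}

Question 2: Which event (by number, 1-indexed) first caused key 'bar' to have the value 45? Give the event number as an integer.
Looking for first event where bar becomes 45:
  event 2: bar = 3
  event 3: bar = -7
  event 4: bar = 8
  event 5: bar = 8
  event 6: bar = 8
  event 7: bar = 8
  event 8: bar = 28
  event 9: bar 28 -> 45  <-- first match

Answer: 9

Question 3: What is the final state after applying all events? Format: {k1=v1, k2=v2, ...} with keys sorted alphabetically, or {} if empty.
  after event 1 (t=9: INC foo by 3): {foo=3}
  after event 2 (t=10: INC bar by 3): {bar=3, foo=3}
  after event 3 (t=17: DEC bar by 10): {bar=-7, foo=3}
  after event 4 (t=27: INC bar by 15): {bar=8, foo=3}
  after event 5 (t=35: INC foo by 11): {bar=8, foo=14}
  after event 6 (t=44: INC baz by 7): {bar=8, baz=7, foo=14}
  after event 7 (t=53: SET foo = 10): {bar=8, baz=7, foo=10}
  after event 8 (t=61: SET bar = 28): {bar=28, baz=7, foo=10}
  after event 9 (t=63: SET bar = 45): {bar=45, baz=7, foo=10}

Answer: {bar=45, baz=7, foo=10}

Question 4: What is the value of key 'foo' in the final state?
Track key 'foo' through all 9 events:
  event 1 (t=9: INC foo by 3): foo (absent) -> 3
  event 2 (t=10: INC bar by 3): foo unchanged
  event 3 (t=17: DEC bar by 10): foo unchanged
  event 4 (t=27: INC bar by 15): foo unchanged
  event 5 (t=35: INC foo by 11): foo 3 -> 14
  event 6 (t=44: INC baz by 7): foo unchanged
  event 7 (t=53: SET foo = 10): foo 14 -> 10
  event 8 (t=61: SET bar = 28): foo unchanged
  event 9 (t=63: SET bar = 45): foo unchanged
Final: foo = 10

Answer: 10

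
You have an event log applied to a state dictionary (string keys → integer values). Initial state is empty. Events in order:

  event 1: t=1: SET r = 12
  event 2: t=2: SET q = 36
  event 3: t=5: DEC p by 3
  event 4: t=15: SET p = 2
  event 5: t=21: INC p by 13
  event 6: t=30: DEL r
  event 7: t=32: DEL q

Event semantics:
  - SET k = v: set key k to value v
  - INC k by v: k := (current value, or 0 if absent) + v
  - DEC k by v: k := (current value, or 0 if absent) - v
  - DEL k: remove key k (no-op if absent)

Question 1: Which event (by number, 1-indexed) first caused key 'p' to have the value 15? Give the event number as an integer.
Answer: 5

Derivation:
Looking for first event where p becomes 15:
  event 3: p = -3
  event 4: p = 2
  event 5: p 2 -> 15  <-- first match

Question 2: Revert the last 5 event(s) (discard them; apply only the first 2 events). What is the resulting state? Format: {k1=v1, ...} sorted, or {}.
Answer: {q=36, r=12}

Derivation:
Keep first 2 events (discard last 5):
  after event 1 (t=1: SET r = 12): {r=12}
  after event 2 (t=2: SET q = 36): {q=36, r=12}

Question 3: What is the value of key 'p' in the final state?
Answer: 15

Derivation:
Track key 'p' through all 7 events:
  event 1 (t=1: SET r = 12): p unchanged
  event 2 (t=2: SET q = 36): p unchanged
  event 3 (t=5: DEC p by 3): p (absent) -> -3
  event 4 (t=15: SET p = 2): p -3 -> 2
  event 5 (t=21: INC p by 13): p 2 -> 15
  event 6 (t=30: DEL r): p unchanged
  event 7 (t=32: DEL q): p unchanged
Final: p = 15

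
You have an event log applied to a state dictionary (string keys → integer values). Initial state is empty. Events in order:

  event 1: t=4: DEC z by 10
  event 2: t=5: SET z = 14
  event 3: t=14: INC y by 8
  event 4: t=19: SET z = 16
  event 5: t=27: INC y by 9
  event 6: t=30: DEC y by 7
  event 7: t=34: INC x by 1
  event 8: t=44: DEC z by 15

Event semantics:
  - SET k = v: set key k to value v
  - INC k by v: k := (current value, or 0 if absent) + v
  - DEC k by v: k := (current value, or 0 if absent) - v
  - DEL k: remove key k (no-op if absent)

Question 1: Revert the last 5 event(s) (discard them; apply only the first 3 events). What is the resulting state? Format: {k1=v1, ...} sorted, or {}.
Answer: {y=8, z=14}

Derivation:
Keep first 3 events (discard last 5):
  after event 1 (t=4: DEC z by 10): {z=-10}
  after event 2 (t=5: SET z = 14): {z=14}
  after event 3 (t=14: INC y by 8): {y=8, z=14}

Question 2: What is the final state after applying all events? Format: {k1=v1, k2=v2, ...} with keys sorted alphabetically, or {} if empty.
Answer: {x=1, y=10, z=1}

Derivation:
  after event 1 (t=4: DEC z by 10): {z=-10}
  after event 2 (t=5: SET z = 14): {z=14}
  after event 3 (t=14: INC y by 8): {y=8, z=14}
  after event 4 (t=19: SET z = 16): {y=8, z=16}
  after event 5 (t=27: INC y by 9): {y=17, z=16}
  after event 6 (t=30: DEC y by 7): {y=10, z=16}
  after event 7 (t=34: INC x by 1): {x=1, y=10, z=16}
  after event 8 (t=44: DEC z by 15): {x=1, y=10, z=1}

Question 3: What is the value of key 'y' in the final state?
Answer: 10

Derivation:
Track key 'y' through all 8 events:
  event 1 (t=4: DEC z by 10): y unchanged
  event 2 (t=5: SET z = 14): y unchanged
  event 3 (t=14: INC y by 8): y (absent) -> 8
  event 4 (t=19: SET z = 16): y unchanged
  event 5 (t=27: INC y by 9): y 8 -> 17
  event 6 (t=30: DEC y by 7): y 17 -> 10
  event 7 (t=34: INC x by 1): y unchanged
  event 8 (t=44: DEC z by 15): y unchanged
Final: y = 10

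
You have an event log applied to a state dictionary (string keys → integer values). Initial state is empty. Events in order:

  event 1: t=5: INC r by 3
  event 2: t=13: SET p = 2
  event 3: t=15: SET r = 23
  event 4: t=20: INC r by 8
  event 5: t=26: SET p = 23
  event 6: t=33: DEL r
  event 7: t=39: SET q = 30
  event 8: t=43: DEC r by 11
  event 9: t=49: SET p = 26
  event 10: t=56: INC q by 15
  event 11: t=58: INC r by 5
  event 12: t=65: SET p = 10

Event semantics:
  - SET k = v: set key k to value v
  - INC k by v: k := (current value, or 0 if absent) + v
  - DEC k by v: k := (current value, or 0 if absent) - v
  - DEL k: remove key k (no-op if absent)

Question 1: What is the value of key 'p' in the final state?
Answer: 10

Derivation:
Track key 'p' through all 12 events:
  event 1 (t=5: INC r by 3): p unchanged
  event 2 (t=13: SET p = 2): p (absent) -> 2
  event 3 (t=15: SET r = 23): p unchanged
  event 4 (t=20: INC r by 8): p unchanged
  event 5 (t=26: SET p = 23): p 2 -> 23
  event 6 (t=33: DEL r): p unchanged
  event 7 (t=39: SET q = 30): p unchanged
  event 8 (t=43: DEC r by 11): p unchanged
  event 9 (t=49: SET p = 26): p 23 -> 26
  event 10 (t=56: INC q by 15): p unchanged
  event 11 (t=58: INC r by 5): p unchanged
  event 12 (t=65: SET p = 10): p 26 -> 10
Final: p = 10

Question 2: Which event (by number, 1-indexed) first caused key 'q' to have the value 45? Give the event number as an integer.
Answer: 10

Derivation:
Looking for first event where q becomes 45:
  event 7: q = 30
  event 8: q = 30
  event 9: q = 30
  event 10: q 30 -> 45  <-- first match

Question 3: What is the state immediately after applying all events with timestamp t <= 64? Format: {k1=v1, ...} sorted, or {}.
Apply events with t <= 64 (11 events):
  after event 1 (t=5: INC r by 3): {r=3}
  after event 2 (t=13: SET p = 2): {p=2, r=3}
  after event 3 (t=15: SET r = 23): {p=2, r=23}
  after event 4 (t=20: INC r by 8): {p=2, r=31}
  after event 5 (t=26: SET p = 23): {p=23, r=31}
  after event 6 (t=33: DEL r): {p=23}
  after event 7 (t=39: SET q = 30): {p=23, q=30}
  after event 8 (t=43: DEC r by 11): {p=23, q=30, r=-11}
  after event 9 (t=49: SET p = 26): {p=26, q=30, r=-11}
  after event 10 (t=56: INC q by 15): {p=26, q=45, r=-11}
  after event 11 (t=58: INC r by 5): {p=26, q=45, r=-6}

Answer: {p=26, q=45, r=-6}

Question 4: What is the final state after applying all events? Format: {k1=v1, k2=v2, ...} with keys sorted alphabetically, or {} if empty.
  after event 1 (t=5: INC r by 3): {r=3}
  after event 2 (t=13: SET p = 2): {p=2, r=3}
  after event 3 (t=15: SET r = 23): {p=2, r=23}
  after event 4 (t=20: INC r by 8): {p=2, r=31}
  after event 5 (t=26: SET p = 23): {p=23, r=31}
  after event 6 (t=33: DEL r): {p=23}
  after event 7 (t=39: SET q = 30): {p=23, q=30}
  after event 8 (t=43: DEC r by 11): {p=23, q=30, r=-11}
  after event 9 (t=49: SET p = 26): {p=26, q=30, r=-11}
  after event 10 (t=56: INC q by 15): {p=26, q=45, r=-11}
  after event 11 (t=58: INC r by 5): {p=26, q=45, r=-6}
  after event 12 (t=65: SET p = 10): {p=10, q=45, r=-6}

Answer: {p=10, q=45, r=-6}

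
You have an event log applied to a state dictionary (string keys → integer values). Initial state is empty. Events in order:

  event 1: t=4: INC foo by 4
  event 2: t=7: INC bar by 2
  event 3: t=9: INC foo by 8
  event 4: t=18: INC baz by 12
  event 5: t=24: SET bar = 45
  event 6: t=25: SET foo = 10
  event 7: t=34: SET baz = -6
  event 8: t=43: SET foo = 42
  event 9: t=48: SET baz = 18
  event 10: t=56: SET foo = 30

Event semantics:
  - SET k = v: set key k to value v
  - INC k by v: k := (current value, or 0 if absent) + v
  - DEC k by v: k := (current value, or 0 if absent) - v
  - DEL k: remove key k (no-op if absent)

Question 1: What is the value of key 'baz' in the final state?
Track key 'baz' through all 10 events:
  event 1 (t=4: INC foo by 4): baz unchanged
  event 2 (t=7: INC bar by 2): baz unchanged
  event 3 (t=9: INC foo by 8): baz unchanged
  event 4 (t=18: INC baz by 12): baz (absent) -> 12
  event 5 (t=24: SET bar = 45): baz unchanged
  event 6 (t=25: SET foo = 10): baz unchanged
  event 7 (t=34: SET baz = -6): baz 12 -> -6
  event 8 (t=43: SET foo = 42): baz unchanged
  event 9 (t=48: SET baz = 18): baz -6 -> 18
  event 10 (t=56: SET foo = 30): baz unchanged
Final: baz = 18

Answer: 18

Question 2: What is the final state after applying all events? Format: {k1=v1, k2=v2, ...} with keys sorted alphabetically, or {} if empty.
  after event 1 (t=4: INC foo by 4): {foo=4}
  after event 2 (t=7: INC bar by 2): {bar=2, foo=4}
  after event 3 (t=9: INC foo by 8): {bar=2, foo=12}
  after event 4 (t=18: INC baz by 12): {bar=2, baz=12, foo=12}
  after event 5 (t=24: SET bar = 45): {bar=45, baz=12, foo=12}
  after event 6 (t=25: SET foo = 10): {bar=45, baz=12, foo=10}
  after event 7 (t=34: SET baz = -6): {bar=45, baz=-6, foo=10}
  after event 8 (t=43: SET foo = 42): {bar=45, baz=-6, foo=42}
  after event 9 (t=48: SET baz = 18): {bar=45, baz=18, foo=42}
  after event 10 (t=56: SET foo = 30): {bar=45, baz=18, foo=30}

Answer: {bar=45, baz=18, foo=30}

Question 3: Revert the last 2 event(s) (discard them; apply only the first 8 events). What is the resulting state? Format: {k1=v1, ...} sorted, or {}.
Answer: {bar=45, baz=-6, foo=42}

Derivation:
Keep first 8 events (discard last 2):
  after event 1 (t=4: INC foo by 4): {foo=4}
  after event 2 (t=7: INC bar by 2): {bar=2, foo=4}
  after event 3 (t=9: INC foo by 8): {bar=2, foo=12}
  after event 4 (t=18: INC baz by 12): {bar=2, baz=12, foo=12}
  after event 5 (t=24: SET bar = 45): {bar=45, baz=12, foo=12}
  after event 6 (t=25: SET foo = 10): {bar=45, baz=12, foo=10}
  after event 7 (t=34: SET baz = -6): {bar=45, baz=-6, foo=10}
  after event 8 (t=43: SET foo = 42): {bar=45, baz=-6, foo=42}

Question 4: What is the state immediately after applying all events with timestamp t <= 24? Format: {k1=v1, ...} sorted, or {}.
Apply events with t <= 24 (5 events):
  after event 1 (t=4: INC foo by 4): {foo=4}
  after event 2 (t=7: INC bar by 2): {bar=2, foo=4}
  after event 3 (t=9: INC foo by 8): {bar=2, foo=12}
  after event 4 (t=18: INC baz by 12): {bar=2, baz=12, foo=12}
  after event 5 (t=24: SET bar = 45): {bar=45, baz=12, foo=12}

Answer: {bar=45, baz=12, foo=12}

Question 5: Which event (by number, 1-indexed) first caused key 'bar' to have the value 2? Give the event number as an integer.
Looking for first event where bar becomes 2:
  event 2: bar (absent) -> 2  <-- first match

Answer: 2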